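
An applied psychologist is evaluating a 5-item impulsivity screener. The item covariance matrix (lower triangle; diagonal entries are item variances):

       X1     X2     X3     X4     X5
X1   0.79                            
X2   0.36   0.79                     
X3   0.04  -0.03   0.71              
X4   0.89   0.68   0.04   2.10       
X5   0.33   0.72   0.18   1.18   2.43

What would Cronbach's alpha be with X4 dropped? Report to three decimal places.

Remaining items: X1, X2, X3, X5 (k = 4).
sum of item variances = 0.79 + 0.79 + 0.71 + 2.43 = 4.72
σ²_T = 4.72 + 2 × 1.60 = 7.92
α (item deleted) = (4/3)·(1 − 4.72/7.92) = 0.539

α = 0.539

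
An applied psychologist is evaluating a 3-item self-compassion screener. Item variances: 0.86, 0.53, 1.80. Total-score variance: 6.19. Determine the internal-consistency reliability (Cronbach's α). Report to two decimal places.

Σσ²ᵢ = 0.86 + 0.53 + 1.80 = 3.19
α = (k/(k−1))·(1 − Σσ²ᵢ/Var(T)) = (3/2)·(1 − 3.19/6.19) = 0.73

α = 0.73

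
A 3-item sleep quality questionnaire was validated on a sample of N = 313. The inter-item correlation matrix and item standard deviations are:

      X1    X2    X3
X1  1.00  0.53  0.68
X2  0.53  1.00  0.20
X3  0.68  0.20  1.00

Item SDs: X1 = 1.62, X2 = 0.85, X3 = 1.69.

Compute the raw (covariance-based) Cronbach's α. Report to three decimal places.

Cronbach's α = 0.722

Σσ²ᵢ = 1.62² + 0.85² + 1.69² = 6.2030
Covariances σ_ij = r_ij · s_i · s_j:
  σ(X1,X2) = 0.53 × 1.62 × 0.85 = 0.7298
  σ(X1,X3) = 0.68 × 1.62 × 1.69 = 1.8617
  σ(X2,X3) = 0.20 × 0.85 × 1.69 = 0.2873
σ²_T = Σσ²ᵢ + 2·Σσ_ij = 6.2030 + 2 × 2.8788 = 11.9606
α = (3/2)·(1 − 6.2030/11.9606) = 0.722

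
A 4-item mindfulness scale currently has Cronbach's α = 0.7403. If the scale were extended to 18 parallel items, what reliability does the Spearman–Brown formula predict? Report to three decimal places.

Length factor m = 18/4 = 4.5000
α' = m·α / (1 + (m−1)·α)
   = 18/4 × 0.7403 / (1 + (18/4 − 1) × 0.7403)
   = 3.3313 / 3.5911 = 0.928

predicted reliability = 0.928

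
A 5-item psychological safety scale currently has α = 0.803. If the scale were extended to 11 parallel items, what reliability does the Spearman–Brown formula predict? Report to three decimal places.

Length factor m = 11/5 = 2.2000
α' = m·α / (1 + (m−1)·α)
   = 11/5 × 0.803 / (1 + (11/5 − 1) × 0.803)
   = 1.7666 / 1.9636 = 0.900

predicted reliability = 0.900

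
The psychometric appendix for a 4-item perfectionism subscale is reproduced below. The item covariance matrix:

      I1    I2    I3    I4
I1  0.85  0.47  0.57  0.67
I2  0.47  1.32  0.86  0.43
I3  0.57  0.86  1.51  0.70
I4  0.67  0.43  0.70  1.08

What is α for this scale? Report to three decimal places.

α = 0.811

Σσ²ᵢ = 0.85 + 1.32 + 1.51 + 1.08 = 4.76
Σ_{i<j} σ_ij = 3.70
Var(T) = 4.76 + 2 × 3.70 = 12.16
α = (k/(k−1))·(1 − Σσ²ᵢ/Var(T)) = (4/3)·(1 − 4.76/12.16) = 0.811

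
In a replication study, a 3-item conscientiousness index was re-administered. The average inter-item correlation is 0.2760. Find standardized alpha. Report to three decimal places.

Standardized α = k·r̄ / (1 + (k−1)·r̄) = 3 × 0.2760 / (1 + 2 × 0.2760)
  = 0.8280 / 1.5520 = 0.534

α = 0.534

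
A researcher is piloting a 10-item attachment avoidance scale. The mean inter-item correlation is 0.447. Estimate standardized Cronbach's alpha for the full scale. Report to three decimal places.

Standardized α = k·r̄ / (1 + (k−1)·r̄) = 10 × 0.447 / (1 + 9 × 0.447)
  = 4.4700 / 5.0230 = 0.890

standardized Cronbach's alpha = 0.890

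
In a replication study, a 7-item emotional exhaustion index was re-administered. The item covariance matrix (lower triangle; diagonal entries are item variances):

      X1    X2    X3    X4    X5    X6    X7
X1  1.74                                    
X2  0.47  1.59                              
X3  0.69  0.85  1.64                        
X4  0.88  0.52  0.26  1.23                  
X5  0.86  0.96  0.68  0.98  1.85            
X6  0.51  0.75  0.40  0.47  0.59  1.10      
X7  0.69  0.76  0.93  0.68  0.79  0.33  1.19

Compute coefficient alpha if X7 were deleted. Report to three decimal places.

coefficient alpha = 0.820

Remaining items: X1, X2, X3, X4, X5, X6 (k = 6).
Σσᵢ² = 1.74 + 1.59 + 1.64 + 1.23 + 1.85 + 1.10 = 9.15
σ²_total = 9.15 + 2 × 9.87 = 28.89
α (item deleted) = (6/5)·(1 − 9.15/28.89) = 0.820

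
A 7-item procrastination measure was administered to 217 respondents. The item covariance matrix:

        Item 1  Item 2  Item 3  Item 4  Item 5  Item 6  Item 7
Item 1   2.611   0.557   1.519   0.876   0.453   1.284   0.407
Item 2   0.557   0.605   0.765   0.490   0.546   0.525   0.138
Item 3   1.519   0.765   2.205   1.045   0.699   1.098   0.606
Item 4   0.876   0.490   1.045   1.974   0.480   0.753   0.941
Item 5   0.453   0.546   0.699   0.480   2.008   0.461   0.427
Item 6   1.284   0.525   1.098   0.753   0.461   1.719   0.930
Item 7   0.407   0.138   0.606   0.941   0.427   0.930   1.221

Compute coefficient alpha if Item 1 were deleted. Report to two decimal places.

α = 0.80

Remaining items: Item 2, Item 3, Item 4, Item 5, Item 6, Item 7 (k = 6).
Σσᵢ² = 0.605 + 2.205 + 1.974 + 2.008 + 1.719 + 1.221 = 9.732
Var(T) = 9.732 + 2 × 9.904 = 29.540
α (item deleted) = (6/5)·(1 − 9.732/29.540) = 0.80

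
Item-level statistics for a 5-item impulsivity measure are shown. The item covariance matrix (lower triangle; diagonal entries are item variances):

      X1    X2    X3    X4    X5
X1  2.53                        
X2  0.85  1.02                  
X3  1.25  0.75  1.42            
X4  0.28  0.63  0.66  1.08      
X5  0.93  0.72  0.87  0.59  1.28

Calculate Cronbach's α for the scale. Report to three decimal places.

Cronbach's α = 0.841

Σσᵢ² = 2.53 + 1.02 + 1.42 + 1.08 + 1.28 = 7.33
Σ_{i<j} σ_ij = 7.53
σ²_total = 7.33 + 2 × 7.53 = 22.39
α = (k/(k−1))·(1 − Σσᵢ²/σ²_total) = (5/4)·(1 − 7.33/22.39) = 0.841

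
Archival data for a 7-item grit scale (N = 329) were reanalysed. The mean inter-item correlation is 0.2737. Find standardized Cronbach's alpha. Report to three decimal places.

Standardized α = k·r̄ / (1 + (k−1)·r̄) = 7 × 0.2737 / (1 + 6 × 0.2737)
  = 1.9159 / 2.6422 = 0.725

α = 0.725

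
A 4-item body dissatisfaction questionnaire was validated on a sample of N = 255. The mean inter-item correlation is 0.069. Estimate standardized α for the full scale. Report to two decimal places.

Standardized α = k·r̄ / (1 + (k−1)·r̄) = 4 × 0.069 / (1 + 3 × 0.069)
  = 0.2760 / 1.2070 = 0.23

α = 0.23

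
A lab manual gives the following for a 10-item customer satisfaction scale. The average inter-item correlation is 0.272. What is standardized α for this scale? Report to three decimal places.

α = 0.789

Standardized α = k·r̄ / (1 + (k−1)·r̄) = 10 × 0.272 / (1 + 9 × 0.272)
  = 2.7200 / 3.4480 = 0.789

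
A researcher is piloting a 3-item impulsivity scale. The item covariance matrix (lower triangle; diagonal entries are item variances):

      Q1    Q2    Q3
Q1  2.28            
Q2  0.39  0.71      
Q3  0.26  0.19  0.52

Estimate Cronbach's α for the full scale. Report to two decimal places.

α = 0.49

Σσ²ᵢ = 2.28 + 0.71 + 0.52 = 3.51
Sum of the distinct covariances = 0.84
σ²_T = 3.51 + 2 × 0.84 = 5.19
α = (k/(k−1))·(1 − Σσ²ᵢ/σ²_T) = (3/2)·(1 − 3.51/5.19) = 0.49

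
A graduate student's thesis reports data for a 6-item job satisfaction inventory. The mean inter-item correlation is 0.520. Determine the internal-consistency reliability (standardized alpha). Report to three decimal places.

Standardized α = k·r̄ / (1 + (k−1)·r̄) = 6 × 0.520 / (1 + 5 × 0.520)
  = 3.1200 / 3.6000 = 0.867

standardized alpha = 0.867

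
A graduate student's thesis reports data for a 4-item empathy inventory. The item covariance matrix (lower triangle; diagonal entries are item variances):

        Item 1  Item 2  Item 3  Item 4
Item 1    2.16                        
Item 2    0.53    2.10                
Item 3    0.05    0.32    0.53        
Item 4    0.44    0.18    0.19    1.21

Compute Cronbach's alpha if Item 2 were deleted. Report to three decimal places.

Remaining items: Item 1, Item 3, Item 4 (k = 3).
sum of item variances = 2.16 + 0.53 + 1.21 = 3.90
σ²_total = 3.90 + 2 × 0.68 = 5.26
α (item deleted) = (3/2)·(1 − 3.90/5.26) = 0.388

Cronbach's alpha = 0.388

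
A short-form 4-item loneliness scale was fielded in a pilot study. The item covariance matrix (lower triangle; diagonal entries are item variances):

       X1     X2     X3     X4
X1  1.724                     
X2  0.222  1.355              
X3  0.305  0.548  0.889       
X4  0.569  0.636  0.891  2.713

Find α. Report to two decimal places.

α = 0.65

ΣVar(i) = 1.724 + 1.355 + 0.889 + 2.713 = 6.681
Σ_{i<j} σ_ij = 3.171
Var(T) = 6.681 + 2 × 3.171 = 13.023
α = (k/(k−1))·(1 − ΣVar(i)/Var(T)) = (4/3)·(1 − 6.681/13.023) = 0.65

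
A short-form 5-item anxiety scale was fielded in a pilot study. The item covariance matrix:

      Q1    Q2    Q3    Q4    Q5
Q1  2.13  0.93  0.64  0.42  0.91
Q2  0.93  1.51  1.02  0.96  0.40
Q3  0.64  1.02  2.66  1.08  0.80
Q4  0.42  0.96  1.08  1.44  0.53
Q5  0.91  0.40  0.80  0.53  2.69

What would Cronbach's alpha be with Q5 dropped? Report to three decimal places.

α = 0.755

Remaining items: Q1, Q2, Q3, Q4 (k = 4).
Σσ²ᵢ = 2.13 + 1.51 + 2.66 + 1.44 = 7.74
σ²_T = 7.74 + 2 × 5.05 = 17.84
α (item deleted) = (4/3)·(1 − 7.74/17.84) = 0.755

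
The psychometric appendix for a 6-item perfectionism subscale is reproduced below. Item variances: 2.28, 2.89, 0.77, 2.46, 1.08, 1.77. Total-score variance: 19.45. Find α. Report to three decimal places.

sum of item variances = 2.28 + 2.89 + 0.77 + 2.46 + 1.08 + 1.77 = 11.25
α = (k/(k−1))·(1 − sum of item variances/σ²_total) = (6/5)·(1 − 11.25/19.45) = 0.506

α = 0.506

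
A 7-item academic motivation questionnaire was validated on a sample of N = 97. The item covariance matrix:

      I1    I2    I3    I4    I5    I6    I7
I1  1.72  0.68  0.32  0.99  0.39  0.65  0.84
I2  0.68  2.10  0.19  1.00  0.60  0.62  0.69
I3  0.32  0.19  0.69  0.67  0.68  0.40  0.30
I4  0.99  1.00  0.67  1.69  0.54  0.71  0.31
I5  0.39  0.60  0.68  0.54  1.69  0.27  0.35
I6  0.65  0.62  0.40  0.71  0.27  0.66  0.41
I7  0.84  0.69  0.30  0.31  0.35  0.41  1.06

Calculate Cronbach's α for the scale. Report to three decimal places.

Cronbach's α = 0.825

Σσᵢ² = 1.72 + 2.10 + 0.69 + 1.69 + 1.69 + 0.66 + 1.06 = 9.61
Sum of the distinct covariances = 11.61
total variance = 9.61 + 2 × 11.61 = 32.83
α = (k/(k−1))·(1 − Σσᵢ²/total variance) = (7/6)·(1 − 9.61/32.83) = 0.825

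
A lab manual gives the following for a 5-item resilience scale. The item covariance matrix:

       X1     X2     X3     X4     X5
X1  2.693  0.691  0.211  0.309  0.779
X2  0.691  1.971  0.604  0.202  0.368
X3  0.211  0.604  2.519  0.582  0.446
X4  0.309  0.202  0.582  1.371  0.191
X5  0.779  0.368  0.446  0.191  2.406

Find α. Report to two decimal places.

α = 0.56

ΣVar(i) = 2.693 + 1.971 + 2.519 + 1.371 + 2.406 = 10.960
Σ_{i<j} σ_ij = 4.383
σ²_total = 10.960 + 2 × 4.383 = 19.726
α = (k/(k−1))·(1 − ΣVar(i)/σ²_total) = (5/4)·(1 − 10.960/19.726) = 0.56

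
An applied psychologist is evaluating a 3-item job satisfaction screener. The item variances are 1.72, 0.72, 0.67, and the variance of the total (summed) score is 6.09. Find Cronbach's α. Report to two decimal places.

Σσᵢ² = 1.72 + 0.72 + 0.67 = 3.11
α = (k/(k−1))·(1 − Σσᵢ²/Var(T)) = (3/2)·(1 − 3.11/6.09) = 0.73

α = 0.73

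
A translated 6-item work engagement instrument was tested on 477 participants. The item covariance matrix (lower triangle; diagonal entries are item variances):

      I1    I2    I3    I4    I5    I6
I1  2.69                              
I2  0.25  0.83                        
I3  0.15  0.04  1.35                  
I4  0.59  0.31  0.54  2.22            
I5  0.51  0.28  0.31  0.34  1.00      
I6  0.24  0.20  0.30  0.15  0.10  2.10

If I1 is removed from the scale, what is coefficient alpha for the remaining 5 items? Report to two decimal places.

coefficient alpha = 0.51

Remaining items: I2, I3, I4, I5, I6 (k = 5).
Σσ²ᵢ = 0.83 + 1.35 + 2.22 + 1.00 + 2.10 = 7.50
total variance = 7.50 + 2 × 2.57 = 12.64
α (item deleted) = (5/4)·(1 − 7.50/12.64) = 0.51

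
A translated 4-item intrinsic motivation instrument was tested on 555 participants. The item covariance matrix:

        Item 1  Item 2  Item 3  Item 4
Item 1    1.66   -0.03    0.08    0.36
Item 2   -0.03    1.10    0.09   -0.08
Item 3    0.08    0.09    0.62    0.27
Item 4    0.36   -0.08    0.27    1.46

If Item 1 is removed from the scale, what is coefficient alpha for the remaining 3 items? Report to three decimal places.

coefficient alpha = 0.225

Remaining items: Item 2, Item 3, Item 4 (k = 3).
Σσᵢ² = 1.10 + 0.62 + 1.46 = 3.18
σ²_total = 3.18 + 2 × 0.28 = 3.74
α (item deleted) = (3/2)·(1 − 3.18/3.74) = 0.225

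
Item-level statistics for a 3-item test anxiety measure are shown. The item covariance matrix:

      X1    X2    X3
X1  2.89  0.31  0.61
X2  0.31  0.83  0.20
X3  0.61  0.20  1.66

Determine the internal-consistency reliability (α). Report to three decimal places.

α = 0.441

Σσ²ᵢ = 2.89 + 0.83 + 1.66 = 5.38
Sum of off-diagonal covariances = 1.12
σ²_T = 5.38 + 2 × 1.12 = 7.62
α = (k/(k−1))·(1 − Σσ²ᵢ/σ²_T) = (3/2)·(1 − 5.38/7.62) = 0.441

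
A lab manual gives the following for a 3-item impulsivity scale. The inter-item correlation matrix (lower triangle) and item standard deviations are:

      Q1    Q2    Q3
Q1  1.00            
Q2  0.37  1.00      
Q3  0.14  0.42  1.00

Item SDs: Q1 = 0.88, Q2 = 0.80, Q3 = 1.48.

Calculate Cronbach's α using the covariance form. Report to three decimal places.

Cronbach's α = 0.514

Σσ²ᵢ = 0.88² + 0.80² + 1.48² = 3.6048
Covariances σ_ij = r_ij · s_i · s_j:
  σ(Q1,Q2) = 0.37 × 0.88 × 0.80 = 0.2605
  σ(Q1,Q3) = 0.14 × 0.88 × 1.48 = 0.1823
  σ(Q2,Q3) = 0.42 × 0.80 × 1.48 = 0.4973
σ²_T = Σσ²ᵢ + 2·Σσ_ij = 3.6048 + 2 × 0.9401 = 5.4850
α = (3/2)·(1 − 3.6048/5.4850) = 0.514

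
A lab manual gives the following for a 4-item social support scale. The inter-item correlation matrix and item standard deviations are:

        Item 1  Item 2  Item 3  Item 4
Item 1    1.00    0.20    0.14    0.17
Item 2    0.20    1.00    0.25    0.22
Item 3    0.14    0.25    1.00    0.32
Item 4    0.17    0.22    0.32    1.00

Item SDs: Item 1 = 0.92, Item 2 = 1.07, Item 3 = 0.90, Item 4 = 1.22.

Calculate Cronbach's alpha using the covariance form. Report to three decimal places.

Σσ²ᵢ = 0.92² + 1.07² + 0.90² + 1.22² = 4.2897
Covariances σ_ij = r_ij · s_i · s_j:
  σ(Item 1,Item 2) = 0.20 × 0.92 × 1.07 = 0.1969
  σ(Item 1,Item 3) = 0.14 × 0.92 × 0.90 = 0.1159
  σ(Item 1,Item 4) = 0.17 × 0.92 × 1.22 = 0.1908
  σ(Item 2,Item 3) = 0.25 × 1.07 × 0.90 = 0.2408
  σ(Item 2,Item 4) = 0.22 × 1.07 × 1.22 = 0.2872
  σ(Item 3,Item 4) = 0.32 × 0.90 × 1.22 = 0.3514
σ²_T = Σσ²ᵢ + 2·Σσ_ij = 4.2897 + 2 × 1.3830 = 7.0557
α = (4/3)·(1 − 4.2897/7.0557) = 0.523

α = 0.523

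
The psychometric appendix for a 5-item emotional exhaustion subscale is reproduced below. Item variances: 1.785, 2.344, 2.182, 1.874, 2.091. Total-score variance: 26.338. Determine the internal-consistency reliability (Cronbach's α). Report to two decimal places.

Cronbach's α = 0.76

Σσᵢ² = 1.785 + 2.344 + 2.182 + 1.874 + 2.091 = 10.276
α = (k/(k−1))·(1 − Σσᵢ²/σ²_total) = (5/4)·(1 − 10.276/26.338) = 0.76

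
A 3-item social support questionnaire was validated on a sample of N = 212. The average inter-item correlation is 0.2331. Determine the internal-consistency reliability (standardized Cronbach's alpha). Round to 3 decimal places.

Standardized α = k·r̄ / (1 + (k−1)·r̄) = 3 × 0.2331 / (1 + 2 × 0.2331)
  = 0.6993 / 1.4662 = 0.477

standardized Cronbach's alpha = 0.477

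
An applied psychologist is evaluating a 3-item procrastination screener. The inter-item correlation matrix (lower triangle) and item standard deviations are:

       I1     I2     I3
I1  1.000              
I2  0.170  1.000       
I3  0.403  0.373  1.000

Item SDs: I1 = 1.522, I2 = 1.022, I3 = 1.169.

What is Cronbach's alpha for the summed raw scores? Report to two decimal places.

Cronbach's alpha = 0.56

Σσ²ᵢ = 1.522² + 1.022² + 1.169² = 4.7275
Covariances σ_ij = r_ij · s_i · s_j:
  σ(I1,I2) = 0.170 × 1.522 × 1.022 = 0.2644
  σ(I1,I3) = 0.403 × 1.522 × 1.169 = 0.7170
  σ(I2,I3) = 0.373 × 1.022 × 1.169 = 0.4456
σ²_T = Σσ²ᵢ + 2·Σσ_ij = 4.7275 + 2 × 1.4270 = 7.5815
α = (3/2)·(1 − 4.7275/7.5815) = 0.56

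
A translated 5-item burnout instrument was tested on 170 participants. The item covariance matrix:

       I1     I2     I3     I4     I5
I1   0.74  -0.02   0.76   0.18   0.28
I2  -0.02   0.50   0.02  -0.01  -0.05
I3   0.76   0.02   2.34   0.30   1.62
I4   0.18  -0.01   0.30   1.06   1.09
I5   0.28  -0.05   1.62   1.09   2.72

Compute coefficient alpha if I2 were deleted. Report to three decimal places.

Remaining items: I1, I3, I4, I5 (k = 4).
sum of item variances = 0.74 + 2.34 + 1.06 + 2.72 = 6.86
total variance = 6.86 + 2 × 4.23 = 15.32
α (item deleted) = (4/3)·(1 − 6.86/15.32) = 0.736

α = 0.736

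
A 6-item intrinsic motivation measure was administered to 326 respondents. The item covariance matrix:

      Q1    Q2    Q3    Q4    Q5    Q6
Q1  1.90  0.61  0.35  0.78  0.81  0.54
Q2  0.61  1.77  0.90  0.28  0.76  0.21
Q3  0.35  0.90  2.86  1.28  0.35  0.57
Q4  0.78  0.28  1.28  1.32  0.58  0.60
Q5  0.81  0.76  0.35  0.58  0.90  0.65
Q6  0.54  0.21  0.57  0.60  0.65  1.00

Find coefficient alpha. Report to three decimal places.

coefficient alpha = 0.786

Σσᵢ² = 1.90 + 1.77 + 2.86 + 1.32 + 0.90 + 1.00 = 9.75
Sum of the distinct covariances = 9.27
σ²_T = 9.75 + 2 × 9.27 = 28.29
α = (k/(k−1))·(1 − Σσᵢ²/σ²_T) = (6/5)·(1 − 9.75/28.29) = 0.786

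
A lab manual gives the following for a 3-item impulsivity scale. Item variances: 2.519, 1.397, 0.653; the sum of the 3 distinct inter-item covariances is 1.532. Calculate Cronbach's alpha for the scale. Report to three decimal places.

Cronbach's alpha = 0.602

Σσ²ᵢ = 2.519 + 1.397 + 0.653 = 4.569
Sum of distinct covariances = 1.532
total variance = Σσ²ᵢ + 2·Σcov = 4.569 + 2 × 1.532 = 7.633
α = (3/2)·(1 − 4.569/7.633) = 0.602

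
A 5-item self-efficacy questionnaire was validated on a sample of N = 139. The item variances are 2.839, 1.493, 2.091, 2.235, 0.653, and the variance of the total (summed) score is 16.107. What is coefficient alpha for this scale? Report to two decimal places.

α = 0.53

ΣVar(i) = 2.839 + 1.493 + 2.091 + 2.235 + 0.653 = 9.311
α = (k/(k−1))·(1 − ΣVar(i)/total variance) = (5/4)·(1 − 9.311/16.107) = 0.53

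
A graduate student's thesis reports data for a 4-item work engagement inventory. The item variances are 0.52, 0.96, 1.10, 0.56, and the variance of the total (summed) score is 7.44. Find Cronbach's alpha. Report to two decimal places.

ΣVar(i) = 0.52 + 0.96 + 1.10 + 0.56 = 3.14
α = (k/(k−1))·(1 − ΣVar(i)/σ²_T) = (4/3)·(1 − 3.14/7.44) = 0.77

α = 0.77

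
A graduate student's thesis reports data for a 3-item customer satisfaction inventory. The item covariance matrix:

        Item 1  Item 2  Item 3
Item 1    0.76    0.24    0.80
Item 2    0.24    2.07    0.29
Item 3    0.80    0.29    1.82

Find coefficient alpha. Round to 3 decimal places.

α = 0.546

sum of item variances = 0.76 + 2.07 + 1.82 = 4.65
Sum of off-diagonal covariances = 1.33
total variance = 4.65 + 2 × 1.33 = 7.31
α = (k/(k−1))·(1 − sum of item variances/total variance) = (3/2)·(1 − 4.65/7.31) = 0.546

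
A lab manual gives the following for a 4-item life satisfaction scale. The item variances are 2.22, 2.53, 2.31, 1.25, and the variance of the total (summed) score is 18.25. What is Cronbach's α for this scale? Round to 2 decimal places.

Cronbach's α = 0.73

sum of item variances = 2.22 + 2.53 + 2.31 + 1.25 = 8.31
α = (k/(k−1))·(1 − sum of item variances/σ²_total) = (4/3)·(1 − 8.31/18.25) = 0.73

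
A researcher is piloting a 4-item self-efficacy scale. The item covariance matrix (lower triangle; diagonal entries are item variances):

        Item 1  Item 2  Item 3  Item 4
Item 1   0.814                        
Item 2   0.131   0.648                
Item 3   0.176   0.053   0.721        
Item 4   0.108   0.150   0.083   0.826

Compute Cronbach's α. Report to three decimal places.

sum of item variances = 0.814 + 0.648 + 0.721 + 0.826 = 3.009
Σ_{i<j} σ_ij = 0.701
σ²_total = 3.009 + 2 × 0.701 = 4.411
α = (k/(k−1))·(1 − sum of item variances/σ²_total) = (4/3)·(1 − 3.009/4.411) = 0.424

α = 0.424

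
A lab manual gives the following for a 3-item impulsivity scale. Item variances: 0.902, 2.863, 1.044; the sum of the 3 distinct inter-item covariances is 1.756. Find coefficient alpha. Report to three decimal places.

sum of item variances = 0.902 + 2.863 + 1.044 = 4.809
Sum of distinct covariances = 1.756
σ²_total = sum of item variances + 2·Σcov = 4.809 + 2 × 1.756 = 8.321
α = (3/2)·(1 − 4.809/8.321) = 0.633

α = 0.633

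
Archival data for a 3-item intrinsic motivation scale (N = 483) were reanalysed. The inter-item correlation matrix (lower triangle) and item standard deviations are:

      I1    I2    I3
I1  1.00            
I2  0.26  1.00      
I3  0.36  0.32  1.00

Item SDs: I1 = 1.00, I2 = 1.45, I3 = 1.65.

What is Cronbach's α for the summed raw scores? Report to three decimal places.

Cronbach's α = 0.560

Σσ²ᵢ = 1.00² + 1.45² + 1.65² = 5.8250
Covariances σ_ij = r_ij · s_i · s_j:
  σ(I1,I2) = 0.26 × 1.00 × 1.45 = 0.3770
  σ(I1,I3) = 0.36 × 1.00 × 1.65 = 0.5940
  σ(I2,I3) = 0.32 × 1.45 × 1.65 = 0.7656
σ²_T = Σσ²ᵢ + 2·Σσ_ij = 5.8250 + 2 × 1.7366 = 9.2982
α = (3/2)·(1 − 5.8250/9.2982) = 0.560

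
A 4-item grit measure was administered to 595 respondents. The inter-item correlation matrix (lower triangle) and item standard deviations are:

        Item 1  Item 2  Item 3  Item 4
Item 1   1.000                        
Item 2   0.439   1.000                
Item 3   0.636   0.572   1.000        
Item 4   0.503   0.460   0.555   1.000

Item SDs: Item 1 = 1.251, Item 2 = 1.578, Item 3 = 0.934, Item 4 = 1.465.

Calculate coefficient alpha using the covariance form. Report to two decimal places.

α = 0.79

Σσ²ᵢ = 1.251² + 1.578² + 0.934² + 1.465² = 7.0737
Covariances σ_ij = r_ij · s_i · s_j:
  σ(Item 1,Item 2) = 0.439 × 1.251 × 1.578 = 0.8666
  σ(Item 1,Item 3) = 0.636 × 1.251 × 0.934 = 0.7431
  σ(Item 1,Item 4) = 0.503 × 1.251 × 1.465 = 0.9219
  σ(Item 2,Item 3) = 0.572 × 1.578 × 0.934 = 0.8430
  σ(Item 2,Item 4) = 0.460 × 1.578 × 1.465 = 1.0634
  σ(Item 3,Item 4) = 0.555 × 0.934 × 1.465 = 0.7594
σ²_T = Σσ²ᵢ + 2·Σσ_ij = 7.0737 + 2 × 5.1974 = 17.4685
α = (4/3)·(1 − 7.0737/17.4685) = 0.79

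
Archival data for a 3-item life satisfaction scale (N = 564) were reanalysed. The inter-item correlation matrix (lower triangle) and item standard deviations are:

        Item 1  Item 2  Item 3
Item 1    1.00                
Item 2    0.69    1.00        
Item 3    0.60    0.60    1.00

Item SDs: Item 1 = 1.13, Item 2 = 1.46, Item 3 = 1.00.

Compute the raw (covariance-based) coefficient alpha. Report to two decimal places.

α = 0.82

Σσ²ᵢ = 1.13² + 1.46² + 1.00² = 4.4085
Covariances σ_ij = r_ij · s_i · s_j:
  σ(Item 1,Item 2) = 0.69 × 1.13 × 1.46 = 1.1384
  σ(Item 1,Item 3) = 0.60 × 1.13 × 1.00 = 0.6780
  σ(Item 2,Item 3) = 0.60 × 1.46 × 1.00 = 0.8760
σ²_T = Σσ²ᵢ + 2·Σσ_ij = 4.4085 + 2 × 2.6924 = 9.7933
α = (3/2)·(1 − 4.4085/9.7933) = 0.82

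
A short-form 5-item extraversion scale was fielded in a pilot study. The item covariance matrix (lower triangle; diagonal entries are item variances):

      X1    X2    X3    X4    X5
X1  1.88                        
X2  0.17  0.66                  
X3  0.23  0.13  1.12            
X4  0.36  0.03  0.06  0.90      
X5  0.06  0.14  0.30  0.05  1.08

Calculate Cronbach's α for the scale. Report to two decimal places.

α = 0.44

ΣVar(i) = 1.88 + 0.66 + 1.12 + 0.90 + 1.08 = 5.64
Σ_{i<j} σ_ij = 1.53
σ²_T = 5.64 + 2 × 1.53 = 8.70
α = (k/(k−1))·(1 − ΣVar(i)/σ²_T) = (5/4)·(1 − 5.64/8.70) = 0.44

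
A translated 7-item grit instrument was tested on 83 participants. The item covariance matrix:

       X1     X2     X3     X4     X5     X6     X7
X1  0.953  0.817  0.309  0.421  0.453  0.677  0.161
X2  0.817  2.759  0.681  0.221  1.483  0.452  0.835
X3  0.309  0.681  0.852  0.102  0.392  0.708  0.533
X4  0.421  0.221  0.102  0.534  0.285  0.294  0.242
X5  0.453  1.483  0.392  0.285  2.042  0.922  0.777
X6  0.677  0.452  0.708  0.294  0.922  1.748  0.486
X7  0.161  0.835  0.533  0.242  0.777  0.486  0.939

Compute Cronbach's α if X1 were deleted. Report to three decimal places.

Remaining items: X2, X3, X4, X5, X6, X7 (k = 6).
Σσᵢ² = 2.759 + 0.852 + 0.534 + 2.042 + 1.748 + 0.939 = 8.874
σ²_total = 8.874 + 2 × 8.413 = 25.700
α (item deleted) = (6/5)·(1 − 8.874/25.700) = 0.786

Cronbach's α = 0.786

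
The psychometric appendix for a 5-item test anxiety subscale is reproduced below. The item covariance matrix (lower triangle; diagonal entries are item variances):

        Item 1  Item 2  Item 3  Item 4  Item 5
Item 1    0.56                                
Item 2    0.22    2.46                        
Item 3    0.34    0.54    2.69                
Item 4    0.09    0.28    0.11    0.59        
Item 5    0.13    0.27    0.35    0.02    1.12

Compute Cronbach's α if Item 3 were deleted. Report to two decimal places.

Cronbach's α = 0.40

Remaining items: Item 1, Item 2, Item 4, Item 5 (k = 4).
Σσᵢ² = 0.56 + 2.46 + 0.59 + 1.12 = 4.73
total variance = 4.73 + 2 × 1.01 = 6.75
α (item deleted) = (4/3)·(1 − 4.73/6.75) = 0.40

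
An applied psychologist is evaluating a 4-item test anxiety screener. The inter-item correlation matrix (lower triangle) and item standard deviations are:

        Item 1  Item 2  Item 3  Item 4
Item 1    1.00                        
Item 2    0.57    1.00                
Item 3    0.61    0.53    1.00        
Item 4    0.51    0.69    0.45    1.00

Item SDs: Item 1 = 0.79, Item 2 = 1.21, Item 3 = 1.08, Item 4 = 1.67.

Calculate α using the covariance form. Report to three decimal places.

Σσ²ᵢ = 0.79² + 1.21² + 1.08² + 1.67² = 6.0435
Covariances σ_ij = r_ij · s_i · s_j:
  σ(Item 1,Item 2) = 0.57 × 0.79 × 1.21 = 0.5449
  σ(Item 1,Item 3) = 0.61 × 0.79 × 1.08 = 0.5205
  σ(Item 1,Item 4) = 0.51 × 0.79 × 1.67 = 0.6728
  σ(Item 2,Item 3) = 0.53 × 1.21 × 1.08 = 0.6926
  σ(Item 2,Item 4) = 0.69 × 1.21 × 1.67 = 1.3943
  σ(Item 3,Item 4) = 0.45 × 1.08 × 1.67 = 0.8116
σ²_T = Σσ²ᵢ + 2·Σσ_ij = 6.0435 + 2 × 4.6367 = 15.3169
α = (4/3)·(1 − 6.0435/15.3169) = 0.807

α = 0.807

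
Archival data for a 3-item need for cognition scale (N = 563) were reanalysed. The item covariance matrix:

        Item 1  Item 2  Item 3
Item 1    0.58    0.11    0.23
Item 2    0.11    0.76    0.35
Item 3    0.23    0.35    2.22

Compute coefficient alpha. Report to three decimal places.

coefficient alpha = 0.419

Σσᵢ² = 0.58 + 0.76 + 2.22 = 3.56
Sum of the distinct covariances = 0.69
total variance = 3.56 + 2 × 0.69 = 4.94
α = (k/(k−1))·(1 − Σσᵢ²/total variance) = (3/2)·(1 − 3.56/4.94) = 0.419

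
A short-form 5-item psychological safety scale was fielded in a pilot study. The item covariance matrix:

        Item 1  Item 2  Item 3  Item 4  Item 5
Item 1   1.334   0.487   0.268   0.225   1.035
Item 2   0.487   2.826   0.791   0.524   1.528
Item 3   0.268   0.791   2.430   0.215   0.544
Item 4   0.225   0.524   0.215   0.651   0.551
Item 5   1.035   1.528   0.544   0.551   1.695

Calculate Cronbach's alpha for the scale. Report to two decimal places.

α = 0.72

Σσ²ᵢ = 1.334 + 2.826 + 2.430 + 0.651 + 1.695 = 8.936
Sum of the distinct covariances = 6.168
Var(T) = 8.936 + 2 × 6.168 = 21.272
α = (k/(k−1))·(1 − Σσ²ᵢ/Var(T)) = (5/4)·(1 − 8.936/21.272) = 0.72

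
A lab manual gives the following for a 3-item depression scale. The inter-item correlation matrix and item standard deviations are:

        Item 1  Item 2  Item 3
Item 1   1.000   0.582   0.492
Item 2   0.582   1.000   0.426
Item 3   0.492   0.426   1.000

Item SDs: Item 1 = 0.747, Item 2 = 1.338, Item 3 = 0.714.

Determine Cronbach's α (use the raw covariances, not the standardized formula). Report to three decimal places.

Σσ²ᵢ = 0.747² + 1.338² + 0.714² = 2.8580
Covariances σ_ij = r_ij · s_i · s_j:
  σ(Item 1,Item 2) = 0.582 × 0.747 × 1.338 = 0.5817
  σ(Item 1,Item 3) = 0.492 × 0.747 × 0.714 = 0.2624
  σ(Item 2,Item 3) = 0.426 × 1.338 × 0.714 = 0.4070
σ²_T = Σσ²ᵢ + 2·Σσ_ij = 2.8580 + 2 × 1.2511 = 5.3602
α = (3/2)·(1 − 2.8580/5.3602) = 0.700

Cronbach's α = 0.700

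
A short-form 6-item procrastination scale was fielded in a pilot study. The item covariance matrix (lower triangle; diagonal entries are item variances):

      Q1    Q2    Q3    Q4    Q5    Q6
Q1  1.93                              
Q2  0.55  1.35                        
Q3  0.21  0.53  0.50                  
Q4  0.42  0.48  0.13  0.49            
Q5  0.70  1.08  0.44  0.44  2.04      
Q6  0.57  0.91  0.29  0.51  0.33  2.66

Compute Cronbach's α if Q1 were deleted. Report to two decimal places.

α = 0.74

Remaining items: Q2, Q3, Q4, Q5, Q6 (k = 5).
Σσᵢ² = 1.35 + 0.50 + 0.49 + 2.04 + 2.66 = 7.04
Var(T) = 7.04 + 2 × 5.14 = 17.32
α (item deleted) = (5/4)·(1 − 7.04/17.32) = 0.74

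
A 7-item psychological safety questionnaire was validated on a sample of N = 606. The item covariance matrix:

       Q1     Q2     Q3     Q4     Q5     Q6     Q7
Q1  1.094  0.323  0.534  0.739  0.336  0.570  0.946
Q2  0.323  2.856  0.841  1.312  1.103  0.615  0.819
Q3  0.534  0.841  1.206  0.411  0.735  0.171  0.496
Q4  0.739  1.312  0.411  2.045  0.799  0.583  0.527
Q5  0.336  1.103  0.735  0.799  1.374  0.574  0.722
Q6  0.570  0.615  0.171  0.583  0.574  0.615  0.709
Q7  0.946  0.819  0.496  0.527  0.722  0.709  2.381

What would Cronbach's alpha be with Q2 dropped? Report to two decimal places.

Cronbach's alpha = 0.80

Remaining items: Q1, Q3, Q4, Q5, Q6, Q7 (k = 6).
Σσᵢ² = 1.094 + 1.206 + 2.045 + 1.374 + 0.615 + 2.381 = 8.715
σ²_total = 8.715 + 2 × 8.852 = 26.419
α (item deleted) = (6/5)·(1 − 8.715/26.419) = 0.80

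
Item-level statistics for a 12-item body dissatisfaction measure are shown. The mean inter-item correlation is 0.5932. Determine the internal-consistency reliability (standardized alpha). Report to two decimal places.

α = 0.95

Standardized α = k·r̄ / (1 + (k−1)·r̄) = 12 × 0.5932 / (1 + 11 × 0.5932)
  = 7.1184 / 7.5252 = 0.95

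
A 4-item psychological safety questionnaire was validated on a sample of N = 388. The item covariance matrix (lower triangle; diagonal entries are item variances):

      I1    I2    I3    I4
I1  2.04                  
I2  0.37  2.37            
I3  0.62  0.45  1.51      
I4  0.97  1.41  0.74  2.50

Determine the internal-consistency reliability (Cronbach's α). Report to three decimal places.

ΣVar(i) = 2.04 + 2.37 + 1.51 + 2.50 = 8.42
Σ_{i<j} σ_ij = 4.56
σ²_total = 8.42 + 2 × 4.56 = 17.54
α = (k/(k−1))·(1 − ΣVar(i)/σ²_total) = (4/3)·(1 − 8.42/17.54) = 0.693

α = 0.693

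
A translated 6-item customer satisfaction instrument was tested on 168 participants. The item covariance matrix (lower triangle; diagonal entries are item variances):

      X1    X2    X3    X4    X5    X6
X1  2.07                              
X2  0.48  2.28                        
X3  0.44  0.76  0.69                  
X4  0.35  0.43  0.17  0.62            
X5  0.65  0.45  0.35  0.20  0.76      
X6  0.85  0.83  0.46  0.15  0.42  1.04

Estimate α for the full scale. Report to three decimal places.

α = 0.782

Σσᵢ² = 2.07 + 2.28 + 0.69 + 0.62 + 0.76 + 1.04 = 7.46
Σ_{i<j} σ_ij = 6.99
σ²_T = 7.46 + 2 × 6.99 = 21.44
α = (k/(k−1))·(1 − Σσᵢ²/σ²_T) = (6/5)·(1 − 7.46/21.44) = 0.782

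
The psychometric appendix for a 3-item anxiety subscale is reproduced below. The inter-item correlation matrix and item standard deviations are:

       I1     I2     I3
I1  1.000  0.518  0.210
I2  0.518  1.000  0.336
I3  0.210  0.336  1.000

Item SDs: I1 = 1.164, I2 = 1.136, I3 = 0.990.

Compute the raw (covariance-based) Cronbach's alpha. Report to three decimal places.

Σσ²ᵢ = 1.164² + 1.136² + 0.990² = 3.6255
Covariances σ_ij = r_ij · s_i · s_j:
  σ(I1,I2) = 0.518 × 1.164 × 1.136 = 0.6850
  σ(I1,I3) = 0.210 × 1.164 × 0.990 = 0.2420
  σ(I2,I3) = 0.336 × 1.136 × 0.990 = 0.3779
σ²_T = Σσ²ᵢ + 2·Σσ_ij = 3.6255 + 2 × 1.3049 = 6.2353
α = (3/2)·(1 − 3.6255/6.2353) = 0.628

Cronbach's alpha = 0.628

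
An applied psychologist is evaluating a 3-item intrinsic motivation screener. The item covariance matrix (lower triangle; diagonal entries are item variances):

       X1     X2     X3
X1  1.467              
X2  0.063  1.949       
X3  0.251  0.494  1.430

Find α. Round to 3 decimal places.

sum of item variances = 1.467 + 1.949 + 1.430 = 4.846
Σ_{i<j} σ_ij = 0.808
total variance = 4.846 + 2 × 0.808 = 6.462
α = (k/(k−1))·(1 − sum of item variances/total variance) = (3/2)·(1 − 4.846/6.462) = 0.375

α = 0.375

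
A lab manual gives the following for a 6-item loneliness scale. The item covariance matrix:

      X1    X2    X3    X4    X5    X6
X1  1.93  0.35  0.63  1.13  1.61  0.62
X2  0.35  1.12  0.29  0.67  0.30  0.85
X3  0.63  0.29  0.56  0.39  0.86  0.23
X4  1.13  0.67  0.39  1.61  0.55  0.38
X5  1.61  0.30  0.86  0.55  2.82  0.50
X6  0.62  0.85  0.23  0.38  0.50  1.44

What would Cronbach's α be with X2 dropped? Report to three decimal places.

Remaining items: X1, X3, X4, X5, X6 (k = 5).
sum of item variances = 1.93 + 0.56 + 1.61 + 2.82 + 1.44 = 8.36
total variance = 8.36 + 2 × 6.90 = 22.16
α (item deleted) = (5/4)·(1 − 8.36/22.16) = 0.778

Cronbach's α = 0.778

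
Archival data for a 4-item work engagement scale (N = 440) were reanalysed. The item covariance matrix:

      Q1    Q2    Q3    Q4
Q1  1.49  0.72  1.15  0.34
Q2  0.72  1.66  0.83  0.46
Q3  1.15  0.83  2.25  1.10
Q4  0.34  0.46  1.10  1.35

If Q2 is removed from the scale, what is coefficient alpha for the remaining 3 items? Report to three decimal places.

Remaining items: Q1, Q3, Q4 (k = 3).
Σσᵢ² = 1.49 + 2.25 + 1.35 = 5.09
total variance = 5.09 + 2 × 2.59 = 10.27
α (item deleted) = (3/2)·(1 − 5.09/10.27) = 0.757

α = 0.757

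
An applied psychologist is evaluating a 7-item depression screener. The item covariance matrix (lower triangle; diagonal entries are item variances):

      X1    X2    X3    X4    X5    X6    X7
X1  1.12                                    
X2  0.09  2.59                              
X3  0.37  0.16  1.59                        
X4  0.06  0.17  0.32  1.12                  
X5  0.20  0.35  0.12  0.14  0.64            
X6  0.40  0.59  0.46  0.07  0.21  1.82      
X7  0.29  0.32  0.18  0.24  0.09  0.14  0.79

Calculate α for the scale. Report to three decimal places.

sum of item variances = 1.12 + 2.59 + 1.59 + 1.12 + 0.64 + 1.82 + 0.79 = 9.67
Sum of off-diagonal covariances = 4.97
σ²_total = 9.67 + 2 × 4.97 = 19.61
α = (k/(k−1))·(1 − sum of item variances/σ²_total) = (7/6)·(1 − 9.67/19.61) = 0.591

α = 0.591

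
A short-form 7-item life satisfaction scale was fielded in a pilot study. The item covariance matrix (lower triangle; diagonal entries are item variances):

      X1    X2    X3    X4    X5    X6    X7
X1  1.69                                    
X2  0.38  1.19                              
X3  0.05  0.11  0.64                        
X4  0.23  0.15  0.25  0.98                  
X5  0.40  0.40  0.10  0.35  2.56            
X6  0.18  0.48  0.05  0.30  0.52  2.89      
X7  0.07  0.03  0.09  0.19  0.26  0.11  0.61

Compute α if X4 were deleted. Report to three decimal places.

α = 0.483

Remaining items: X1, X2, X3, X5, X6, X7 (k = 6).
sum of item variances = 1.69 + 1.19 + 0.64 + 2.56 + 2.89 + 0.61 = 9.58
total variance = 9.58 + 2 × 3.23 = 16.04
α (item deleted) = (6/5)·(1 − 9.58/16.04) = 0.483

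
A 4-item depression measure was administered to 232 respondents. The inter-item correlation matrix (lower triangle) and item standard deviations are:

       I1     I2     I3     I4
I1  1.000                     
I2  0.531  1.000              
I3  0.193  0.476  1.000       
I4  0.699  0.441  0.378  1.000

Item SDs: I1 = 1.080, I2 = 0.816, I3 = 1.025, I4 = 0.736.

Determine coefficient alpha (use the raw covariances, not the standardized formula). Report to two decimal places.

α = 0.75

Σσ²ᵢ = 1.080² + 0.816² + 1.025² + 0.736² = 3.4246
Covariances σ_ij = r_ij · s_i · s_j:
  σ(I1,I2) = 0.531 × 1.080 × 0.816 = 0.4680
  σ(I1,I3) = 0.193 × 1.080 × 1.025 = 0.2137
  σ(I1,I4) = 0.699 × 1.080 × 0.736 = 0.5556
  σ(I2,I3) = 0.476 × 0.816 × 1.025 = 0.3981
  σ(I2,I4) = 0.441 × 0.816 × 0.736 = 0.2649
  σ(I3,I4) = 0.378 × 1.025 × 0.736 = 0.2852
σ²_T = Σσ²ᵢ + 2·Σσ_ij = 3.4246 + 2 × 2.1855 = 7.7956
α = (4/3)·(1 − 3.4246/7.7956) = 0.75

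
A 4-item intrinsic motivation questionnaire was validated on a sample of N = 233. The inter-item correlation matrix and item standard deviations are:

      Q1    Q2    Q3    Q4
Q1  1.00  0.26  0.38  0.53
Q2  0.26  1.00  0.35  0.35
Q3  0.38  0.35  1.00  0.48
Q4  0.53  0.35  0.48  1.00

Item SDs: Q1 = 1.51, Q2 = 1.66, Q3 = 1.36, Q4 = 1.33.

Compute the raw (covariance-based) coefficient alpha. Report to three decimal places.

α = 0.710

Σσ²ᵢ = 1.51² + 1.66² + 1.36² + 1.33² = 8.6542
Covariances σ_ij = r_ij · s_i · s_j:
  σ(Q1,Q2) = 0.26 × 1.51 × 1.66 = 0.6517
  σ(Q1,Q3) = 0.38 × 1.51 × 1.36 = 0.7804
  σ(Q1,Q4) = 0.53 × 1.51 × 1.33 = 1.0644
  σ(Q2,Q3) = 0.35 × 1.66 × 1.36 = 0.7902
  σ(Q2,Q4) = 0.35 × 1.66 × 1.33 = 0.7727
  σ(Q3,Q4) = 0.48 × 1.36 × 1.33 = 0.8682
σ²_T = Σσ²ᵢ + 2·Σσ_ij = 8.6542 + 2 × 4.9276 = 18.5094
α = (4/3)·(1 − 8.6542/18.5094) = 0.710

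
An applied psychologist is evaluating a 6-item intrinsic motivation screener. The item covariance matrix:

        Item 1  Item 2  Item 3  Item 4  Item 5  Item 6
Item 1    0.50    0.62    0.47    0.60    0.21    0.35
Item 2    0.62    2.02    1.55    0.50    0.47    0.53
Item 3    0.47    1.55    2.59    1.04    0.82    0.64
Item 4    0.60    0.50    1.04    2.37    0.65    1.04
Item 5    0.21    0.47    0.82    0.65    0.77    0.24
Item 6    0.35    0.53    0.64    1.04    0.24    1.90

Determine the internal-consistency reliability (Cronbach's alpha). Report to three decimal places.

ΣVar(i) = 0.50 + 2.02 + 2.59 + 2.37 + 0.77 + 1.90 = 10.15
Σ_{i<j} σ_ij = 9.73
σ²_total = 10.15 + 2 × 9.73 = 29.61
α = (k/(k−1))·(1 − ΣVar(i)/σ²_total) = (6/5)·(1 − 10.15/29.61) = 0.789

α = 0.789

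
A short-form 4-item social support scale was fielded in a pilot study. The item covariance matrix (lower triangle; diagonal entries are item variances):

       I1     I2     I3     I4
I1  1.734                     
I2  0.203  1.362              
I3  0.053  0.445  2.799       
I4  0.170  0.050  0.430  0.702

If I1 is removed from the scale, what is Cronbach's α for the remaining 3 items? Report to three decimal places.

Cronbach's α = 0.413

Remaining items: I2, I3, I4 (k = 3).
Σσᵢ² = 1.362 + 2.799 + 0.702 = 4.863
σ²_T = 4.863 + 2 × 0.925 = 6.713
α (item deleted) = (3/2)·(1 − 4.863/6.713) = 0.413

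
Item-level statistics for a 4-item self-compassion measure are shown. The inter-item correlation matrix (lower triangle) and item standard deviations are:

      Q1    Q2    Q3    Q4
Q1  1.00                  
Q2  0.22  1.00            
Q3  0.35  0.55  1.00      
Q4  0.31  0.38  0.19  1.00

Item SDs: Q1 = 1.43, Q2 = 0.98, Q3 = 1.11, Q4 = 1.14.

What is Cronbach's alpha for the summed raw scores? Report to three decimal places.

Σσ²ᵢ = 1.43² + 0.98² + 1.11² + 1.14² = 5.5370
Covariances σ_ij = r_ij · s_i · s_j:
  σ(Q1,Q2) = 0.22 × 1.43 × 0.98 = 0.3083
  σ(Q1,Q3) = 0.35 × 1.43 × 1.11 = 0.5556
  σ(Q1,Q4) = 0.31 × 1.43 × 1.14 = 0.5054
  σ(Q2,Q3) = 0.55 × 0.98 × 1.11 = 0.5983
  σ(Q2,Q4) = 0.38 × 0.98 × 1.14 = 0.4245
  σ(Q3,Q4) = 0.19 × 1.11 × 1.14 = 0.2404
σ²_T = Σσ²ᵢ + 2·Σσ_ij = 5.5370 + 2 × 2.6325 = 10.8020
α = (4/3)·(1 − 5.5370/10.8020) = 0.650

α = 0.650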